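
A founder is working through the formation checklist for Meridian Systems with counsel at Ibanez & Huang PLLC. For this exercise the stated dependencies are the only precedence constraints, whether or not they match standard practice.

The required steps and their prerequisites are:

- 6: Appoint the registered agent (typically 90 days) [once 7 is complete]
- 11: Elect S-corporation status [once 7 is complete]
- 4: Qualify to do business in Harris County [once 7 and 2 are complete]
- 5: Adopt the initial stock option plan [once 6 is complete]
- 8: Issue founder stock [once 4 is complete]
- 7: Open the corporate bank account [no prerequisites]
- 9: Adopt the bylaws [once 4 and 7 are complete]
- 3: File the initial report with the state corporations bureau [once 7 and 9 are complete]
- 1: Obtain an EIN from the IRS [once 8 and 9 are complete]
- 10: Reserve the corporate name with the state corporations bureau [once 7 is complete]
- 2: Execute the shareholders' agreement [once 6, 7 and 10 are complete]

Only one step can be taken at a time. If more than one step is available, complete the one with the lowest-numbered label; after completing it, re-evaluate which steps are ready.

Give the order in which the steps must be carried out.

Only 7 has no prerequisites, so it is first.
Now 6, 10 and 11 have their prerequisites met. 6 has the earlier label, so 6 next.
Ready: 5, 10 and 11. 5 has the earlier label → 5.
Now 10 and 11 have their prerequisites met. 10 has the earlier label, so 10 next.
2 now also ready, so the ready set is {2, 11}; 2 has the earlier label → 2.
Ready: 4 and 11. 4 has the earlier label → 4.
Now 8, 9 and 11 have their prerequisites met. 8 has the earlier label, so 8 next.
Ready: 9 and 11. 9 has the earlier label → 9.
Now 1, 3 and 11 have their prerequisites met. 1 has the earlier label, so 1 next.
Now 3 and 11 have their prerequisites met. 3 has the earlier label, so 3 next.
11 needed 7, now all done → 11.

7, 6, 5, 10, 2, 4, 8, 9, 1, 3, 11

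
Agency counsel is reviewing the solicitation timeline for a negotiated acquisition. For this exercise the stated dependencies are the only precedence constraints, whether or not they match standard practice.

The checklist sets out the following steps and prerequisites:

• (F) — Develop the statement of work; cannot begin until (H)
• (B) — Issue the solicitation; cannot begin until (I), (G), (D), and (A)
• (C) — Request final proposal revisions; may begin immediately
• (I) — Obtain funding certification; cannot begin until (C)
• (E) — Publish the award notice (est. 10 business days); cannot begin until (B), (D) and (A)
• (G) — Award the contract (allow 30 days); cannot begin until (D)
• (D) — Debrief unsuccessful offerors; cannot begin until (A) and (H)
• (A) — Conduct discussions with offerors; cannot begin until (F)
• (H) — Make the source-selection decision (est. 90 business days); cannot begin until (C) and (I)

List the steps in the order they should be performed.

Only (C) has no prerequisites, so it is first.
(I) is the only step now ready → (I).
(H) needed (C) and (I), now all done → (H).
Next only (F) has its prerequisites met → (F).
That leaves (A) as the only ready step → (A).
That leaves (D) as the only ready step → (D).
That leaves (G) as the only ready step → (G).
(B) needed (I), (G), (D) and (A), now all done → (B).
(E) needed (B), (D) and (A), now all done → (E).

(C) (I) (H) (F) (A) (D) (G) (B) (E)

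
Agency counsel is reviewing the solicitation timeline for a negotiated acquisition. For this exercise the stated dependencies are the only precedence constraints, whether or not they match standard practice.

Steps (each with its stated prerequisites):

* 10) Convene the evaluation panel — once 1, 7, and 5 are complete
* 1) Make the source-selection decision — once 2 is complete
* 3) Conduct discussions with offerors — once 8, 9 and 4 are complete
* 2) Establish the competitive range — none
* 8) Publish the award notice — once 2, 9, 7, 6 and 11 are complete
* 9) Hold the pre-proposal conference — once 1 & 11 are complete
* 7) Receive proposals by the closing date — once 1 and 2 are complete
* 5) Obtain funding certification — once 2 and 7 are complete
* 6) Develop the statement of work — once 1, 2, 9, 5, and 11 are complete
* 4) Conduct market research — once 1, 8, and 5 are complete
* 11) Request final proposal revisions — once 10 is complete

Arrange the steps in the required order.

Only 2 has no prerequisites, so it is first.
That leaves 1 as the only ready step → 1.
7 needed 1 and 2, now all done → 7.
5 is the only step now ready → 5.
That leaves 10 as the only ready step → 10.
That leaves 11 as the only ready step → 11.
That leaves 9 as the only ready step → 9.
That leaves 6 as the only ready step → 6.
Next only 8 has its prerequisites met → 8.
4 needed 1, 8 and 5, now all done → 4.
3 needed 8, 9 and 4, now all done → 3.

2, 1, 7, 5, 10, 11, 9, 6, 8, 4, 3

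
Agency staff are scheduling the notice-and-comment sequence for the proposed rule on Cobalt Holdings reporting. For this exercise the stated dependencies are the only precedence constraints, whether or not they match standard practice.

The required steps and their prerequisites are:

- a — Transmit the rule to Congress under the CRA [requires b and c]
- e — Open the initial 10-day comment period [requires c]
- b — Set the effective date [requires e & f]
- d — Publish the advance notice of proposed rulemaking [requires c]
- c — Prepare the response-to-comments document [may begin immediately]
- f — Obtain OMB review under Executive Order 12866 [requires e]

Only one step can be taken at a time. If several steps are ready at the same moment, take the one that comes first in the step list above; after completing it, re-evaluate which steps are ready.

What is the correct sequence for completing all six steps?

c is the only step with nothing outstanding, so it goes first.
Ready: e and d. e is listed earlier → e.
f now also ready, so the ready set is {d, f}; d is listed earlier → d.
Next only f has its prerequisites met → f.
b needed e and f, now all done → b.
a is the only step now ready → a.

c, e, d, f, b, a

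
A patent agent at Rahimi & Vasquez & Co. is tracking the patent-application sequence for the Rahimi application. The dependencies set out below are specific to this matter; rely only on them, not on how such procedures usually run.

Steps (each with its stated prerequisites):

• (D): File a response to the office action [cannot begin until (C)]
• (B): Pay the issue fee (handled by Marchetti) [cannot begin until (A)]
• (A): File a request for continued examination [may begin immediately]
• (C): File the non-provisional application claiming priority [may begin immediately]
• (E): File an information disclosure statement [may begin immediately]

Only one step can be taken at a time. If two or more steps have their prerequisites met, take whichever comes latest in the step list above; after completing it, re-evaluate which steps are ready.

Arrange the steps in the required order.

(E), (C) and (A) have no prerequisites; (E) is listed later, so (E) is first.
Now (C) and (A) have their prerequisites met. (C) is listed later, so (C) next.
(D) now also ready, so the ready set is {(A), (D)}; (A) is listed later → (A).
(B) now also ready, so the ready set is {(B), (D)}; (B) is listed later → (B).
(D) needed (C), now all done → (D).

(E), (C), (A), (B), (D)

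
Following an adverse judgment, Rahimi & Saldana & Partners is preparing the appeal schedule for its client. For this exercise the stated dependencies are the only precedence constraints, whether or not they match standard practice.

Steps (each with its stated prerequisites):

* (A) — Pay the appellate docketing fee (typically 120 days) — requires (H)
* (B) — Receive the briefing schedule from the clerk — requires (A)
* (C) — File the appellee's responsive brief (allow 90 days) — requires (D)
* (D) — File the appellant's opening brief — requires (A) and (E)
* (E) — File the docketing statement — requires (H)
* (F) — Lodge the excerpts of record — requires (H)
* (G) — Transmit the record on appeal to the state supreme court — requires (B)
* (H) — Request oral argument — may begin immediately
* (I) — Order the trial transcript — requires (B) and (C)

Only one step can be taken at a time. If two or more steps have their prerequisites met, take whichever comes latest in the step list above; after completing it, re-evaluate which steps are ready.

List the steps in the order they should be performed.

(H), (F), (E), (A), (D), (C), (B), (I), (G)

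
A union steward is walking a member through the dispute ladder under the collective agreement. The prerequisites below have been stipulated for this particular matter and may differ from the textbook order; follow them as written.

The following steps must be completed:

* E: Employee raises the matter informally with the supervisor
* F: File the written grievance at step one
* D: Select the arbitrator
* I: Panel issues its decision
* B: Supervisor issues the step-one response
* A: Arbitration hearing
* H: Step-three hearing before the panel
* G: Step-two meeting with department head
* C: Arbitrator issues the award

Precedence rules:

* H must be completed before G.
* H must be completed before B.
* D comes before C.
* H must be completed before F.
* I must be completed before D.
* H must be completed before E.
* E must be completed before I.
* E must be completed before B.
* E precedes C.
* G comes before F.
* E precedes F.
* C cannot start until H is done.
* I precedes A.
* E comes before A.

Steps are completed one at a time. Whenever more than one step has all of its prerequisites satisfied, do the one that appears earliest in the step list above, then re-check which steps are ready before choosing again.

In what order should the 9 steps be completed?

H → E → I → D → B → A → G → F → C

Only H has no prerequisites, so it is first.
Now E and G have their prerequisites met. E is listed earlier, so E next.
I, B and G are all available; I is listed earlier → I.
Ready: D, B, A and G. D is listed earlier → D.
Now B, A, G and C have their prerequisites met. B is listed earlier, so B next.
Ready: A, G and C. A is listed earlier → A.
Now G and C have their prerequisites met. G is listed earlier, so G next.
F now also ready, so the ready set is {F, C}; F is listed earlier → F.
Next only C has its prerequisites met → C.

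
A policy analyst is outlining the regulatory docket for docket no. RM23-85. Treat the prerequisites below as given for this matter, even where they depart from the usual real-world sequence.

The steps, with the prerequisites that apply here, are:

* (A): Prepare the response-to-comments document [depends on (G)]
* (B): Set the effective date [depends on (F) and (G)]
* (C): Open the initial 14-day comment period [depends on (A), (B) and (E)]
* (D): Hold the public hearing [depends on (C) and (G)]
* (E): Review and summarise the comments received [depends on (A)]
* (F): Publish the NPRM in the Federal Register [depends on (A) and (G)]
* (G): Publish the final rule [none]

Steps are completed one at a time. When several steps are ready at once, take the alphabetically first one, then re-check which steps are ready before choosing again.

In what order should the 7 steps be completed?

(G) (A) (E) (F) (B) (C) (D)

(G) is the only step with nothing outstanding, so it goes first.
That leaves (A) as the only ready step → (A).
Now (E) and (F) have their prerequisites met. (E) has the earlier label, so (E) next.
That leaves (F) as the only ready step → (F).
Next only (B) has its prerequisites met → (B).
Next only (C) has its prerequisites met → (C).
(D) needed (C) and (G), now all done → (D).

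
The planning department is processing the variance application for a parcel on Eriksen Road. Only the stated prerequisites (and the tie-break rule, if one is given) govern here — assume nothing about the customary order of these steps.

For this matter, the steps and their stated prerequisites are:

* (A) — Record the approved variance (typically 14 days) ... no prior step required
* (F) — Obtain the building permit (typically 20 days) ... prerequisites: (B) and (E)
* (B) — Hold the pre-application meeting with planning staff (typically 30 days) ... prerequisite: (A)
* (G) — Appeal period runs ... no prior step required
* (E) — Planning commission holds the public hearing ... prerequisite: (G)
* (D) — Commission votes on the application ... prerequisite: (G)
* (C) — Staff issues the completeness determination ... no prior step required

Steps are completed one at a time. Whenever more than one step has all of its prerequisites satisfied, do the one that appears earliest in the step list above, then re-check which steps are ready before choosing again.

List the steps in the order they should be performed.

(A) (B) (G) (E) (F) (D) (C)

Nothing is required for (A), (G) and (C). (A) is listed earlier → (A) first.
(B) now also ready, so the ready set is {(B), (G), (C)}; (B) is listed earlier → (B).
Now (G) and (C) have their prerequisites met. (G) is listed earlier, so (G) next.
Now (E), (D) and (C) have their prerequisites met. (E) is listed earlier, so (E) next.
(F) now also ready, so the ready set is {(F), (D), (C)}; (F) is listed earlier → (F).
Ready: (D) and (C). (D) is listed earlier → (D).
(C) is the only step now ready → (C).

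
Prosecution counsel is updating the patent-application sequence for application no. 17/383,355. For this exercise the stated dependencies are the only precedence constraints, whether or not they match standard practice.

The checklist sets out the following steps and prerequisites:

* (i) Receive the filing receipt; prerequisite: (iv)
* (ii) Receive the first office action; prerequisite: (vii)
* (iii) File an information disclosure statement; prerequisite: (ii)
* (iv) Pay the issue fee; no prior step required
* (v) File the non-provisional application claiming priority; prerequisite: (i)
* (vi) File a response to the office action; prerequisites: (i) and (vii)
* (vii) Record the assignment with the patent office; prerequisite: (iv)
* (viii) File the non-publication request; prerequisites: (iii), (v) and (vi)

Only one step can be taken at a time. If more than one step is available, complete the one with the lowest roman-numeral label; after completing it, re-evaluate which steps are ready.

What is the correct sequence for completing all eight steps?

(iv) → (i) → (v) → (vii) → (ii) → (iii) → (vi) → (viii)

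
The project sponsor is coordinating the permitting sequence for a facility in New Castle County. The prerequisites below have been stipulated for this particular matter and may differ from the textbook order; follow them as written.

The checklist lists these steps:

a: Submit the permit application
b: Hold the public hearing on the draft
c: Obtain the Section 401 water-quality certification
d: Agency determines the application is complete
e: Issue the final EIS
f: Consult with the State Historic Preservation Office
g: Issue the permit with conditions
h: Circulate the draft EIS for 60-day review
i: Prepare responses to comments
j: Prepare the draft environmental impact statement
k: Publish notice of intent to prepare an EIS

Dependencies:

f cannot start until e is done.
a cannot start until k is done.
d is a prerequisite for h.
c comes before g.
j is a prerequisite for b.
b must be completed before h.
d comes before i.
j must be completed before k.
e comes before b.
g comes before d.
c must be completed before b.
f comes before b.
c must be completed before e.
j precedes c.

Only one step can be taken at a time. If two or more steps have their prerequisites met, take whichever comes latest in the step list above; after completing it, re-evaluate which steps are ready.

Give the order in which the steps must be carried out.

j k c g e f d i b h a

j is the only step with nothing outstanding, so it goes first.
Now k and c have their prerequisites met. k is listed later, so k next.
a now also ready, so the ready set is {c, a}; c is listed later → c.
Ready: g, e and a. g is listed later → g.
d now also ready, so the ready set is {e, d, a}; e is listed later → e.
Ready: f, d and a. f is listed later → f.
b now also ready, so the ready set is {d, b, a}; d is listed later → d.
i now also ready, so the ready set is {i, b, a}; i is listed later → i.
Now b and a have their prerequisites met. b is listed later, so b next.
h now also ready, so the ready set is {h, a}; h is listed later → h.
a needed k, now all done → a.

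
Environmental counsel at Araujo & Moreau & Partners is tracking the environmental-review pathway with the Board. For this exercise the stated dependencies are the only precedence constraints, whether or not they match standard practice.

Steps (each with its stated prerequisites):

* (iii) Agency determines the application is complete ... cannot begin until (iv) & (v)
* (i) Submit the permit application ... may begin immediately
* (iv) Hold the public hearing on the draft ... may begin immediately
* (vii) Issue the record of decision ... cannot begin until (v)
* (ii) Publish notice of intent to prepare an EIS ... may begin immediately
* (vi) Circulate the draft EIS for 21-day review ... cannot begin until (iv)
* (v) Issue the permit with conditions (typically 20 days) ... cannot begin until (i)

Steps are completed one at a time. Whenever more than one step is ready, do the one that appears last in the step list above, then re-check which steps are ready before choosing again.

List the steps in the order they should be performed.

Nothing is required for (ii), (iv) and (i). (ii) is listed later → (ii) first.
Ready: (iv) and (i). (iv) is listed later → (iv).
(vi) now also ready, so the ready set is {(vi), (i)}; (vi) is listed later → (vi).
Next only (i) has its prerequisites met → (i).
(v) needed (i), now all done → (v).
Now (vii) and (iii) have their prerequisites met. (vii) is listed later, so (vii) next.
(iii) needed (v) and (iv), now all done → (iii).

(ii), (iv), (vi), (i), (v), (vii), (iii)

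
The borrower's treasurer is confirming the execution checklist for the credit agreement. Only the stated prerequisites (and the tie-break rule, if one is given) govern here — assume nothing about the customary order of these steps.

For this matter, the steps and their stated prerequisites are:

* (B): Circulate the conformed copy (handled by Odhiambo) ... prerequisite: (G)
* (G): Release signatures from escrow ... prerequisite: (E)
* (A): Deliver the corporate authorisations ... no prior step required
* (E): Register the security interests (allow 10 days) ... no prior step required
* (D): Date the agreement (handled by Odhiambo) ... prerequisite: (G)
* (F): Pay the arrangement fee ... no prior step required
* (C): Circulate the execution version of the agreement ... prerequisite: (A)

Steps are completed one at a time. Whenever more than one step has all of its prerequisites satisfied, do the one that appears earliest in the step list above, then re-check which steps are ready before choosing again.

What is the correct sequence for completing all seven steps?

(A), (E) and (F) have no prerequisites; (A) is listed earlier, so (A) is first.
Ready: (E), (F) and (C). (E) is listed earlier → (E).
(G) now also ready, so the ready set is {(G), (F), (C)}; (G) is listed earlier → (G).
(B) and (D) now also ready, so the ready set is {(B), (D), (F), (C)}; (B) is listed earlier → (B).
(D), (F) and (C) are all available; (D) is listed earlier → (D).
Now (F) and (C) have their prerequisites met. (F) is listed earlier, so (F) next.
(C) is the only step now ready → (C).

(A) → (E) → (G) → (B) → (D) → (F) → (C)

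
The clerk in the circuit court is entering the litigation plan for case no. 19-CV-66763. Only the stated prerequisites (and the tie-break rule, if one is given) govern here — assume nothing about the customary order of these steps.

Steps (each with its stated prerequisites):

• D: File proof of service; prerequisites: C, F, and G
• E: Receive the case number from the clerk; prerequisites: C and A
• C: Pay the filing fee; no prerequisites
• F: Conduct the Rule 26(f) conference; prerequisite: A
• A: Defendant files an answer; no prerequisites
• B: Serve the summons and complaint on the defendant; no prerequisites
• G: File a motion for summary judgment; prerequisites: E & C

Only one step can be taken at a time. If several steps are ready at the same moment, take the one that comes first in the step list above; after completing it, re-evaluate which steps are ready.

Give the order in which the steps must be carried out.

Nothing is required for C, A and B. C is listed earlier → C first.
Ready: A and B. A is listed earlier → A.
Ready: E, F and B. E is listed earlier → E.
G now also ready, so the ready set is {F, B, G}; F is listed earlier → F.
Ready: B and G. B is listed earlier → B.
G is the only step now ready → G.
D needed C, F and G, now all done → D.

C → A → E → F → B → G → D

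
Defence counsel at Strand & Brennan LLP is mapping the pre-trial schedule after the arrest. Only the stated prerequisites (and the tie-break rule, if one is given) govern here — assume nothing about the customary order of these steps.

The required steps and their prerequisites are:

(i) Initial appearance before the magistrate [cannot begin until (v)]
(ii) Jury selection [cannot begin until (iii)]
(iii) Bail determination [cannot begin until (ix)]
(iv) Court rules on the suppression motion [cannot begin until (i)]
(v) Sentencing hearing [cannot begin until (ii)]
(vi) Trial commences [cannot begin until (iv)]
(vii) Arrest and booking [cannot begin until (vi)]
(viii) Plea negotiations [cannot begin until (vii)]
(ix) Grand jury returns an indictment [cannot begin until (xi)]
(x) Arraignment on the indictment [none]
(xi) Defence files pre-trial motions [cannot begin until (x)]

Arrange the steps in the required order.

Only (x) has no prerequisites, so it is first.
(xi) needed (x), now all done → (xi).
(ix) is the only step now ready → (ix).
(iii) is the only step now ready → (iii).
(ii) needed (iii), now all done → (ii).
(v) needed (ii), now all done → (v).
(i) needed (v), now all done → (i).
(iv) needed (i), now all done → (iv).
Next only (vi) has its prerequisites met → (vi).
Next only (vii) has its prerequisites met → (vii).
(viii) needed (vii), now all done → (viii).

(x), (xi), (ix), (iii), (ii), (v), (i), (iv), (vi), (vii), (viii)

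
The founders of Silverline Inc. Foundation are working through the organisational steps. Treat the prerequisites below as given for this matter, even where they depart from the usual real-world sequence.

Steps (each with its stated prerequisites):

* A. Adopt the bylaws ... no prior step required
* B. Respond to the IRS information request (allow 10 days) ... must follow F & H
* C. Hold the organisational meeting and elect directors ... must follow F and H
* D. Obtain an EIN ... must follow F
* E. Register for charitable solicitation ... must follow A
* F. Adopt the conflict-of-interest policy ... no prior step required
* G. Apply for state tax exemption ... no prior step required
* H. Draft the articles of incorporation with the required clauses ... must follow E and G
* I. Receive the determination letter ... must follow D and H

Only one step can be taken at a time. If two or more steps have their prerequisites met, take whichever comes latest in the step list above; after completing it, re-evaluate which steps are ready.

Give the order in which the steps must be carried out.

G, F and A have no prerequisites; G is listed later, so G is first.
Ready: F and A. F is listed later → F.
D now also ready, so the ready set is {D, A}; D is listed later → D.
Next only A has its prerequisites met → A.
E needed A, now all done → E.
H is the only step now ready → H.
I, C and B are all available; I is listed later → I.
Now C and B have their prerequisites met. C is listed later, so C next.
B needed H and F, now all done → B.

G → F → D → A → E → H → I → C → B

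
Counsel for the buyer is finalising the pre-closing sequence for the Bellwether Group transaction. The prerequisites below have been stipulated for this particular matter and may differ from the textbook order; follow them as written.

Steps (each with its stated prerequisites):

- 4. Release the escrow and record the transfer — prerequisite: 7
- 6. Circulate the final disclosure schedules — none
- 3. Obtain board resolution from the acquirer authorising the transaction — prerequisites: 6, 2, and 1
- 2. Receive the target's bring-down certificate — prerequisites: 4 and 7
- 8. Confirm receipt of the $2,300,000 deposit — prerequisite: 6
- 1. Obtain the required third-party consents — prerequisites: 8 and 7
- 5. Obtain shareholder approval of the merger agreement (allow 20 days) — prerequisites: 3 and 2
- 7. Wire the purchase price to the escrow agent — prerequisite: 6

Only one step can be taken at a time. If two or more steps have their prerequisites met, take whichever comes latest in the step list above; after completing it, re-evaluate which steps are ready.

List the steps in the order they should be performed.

6 is the only step with nothing outstanding, so it goes first.
7 and 8 are both available; 7 is listed later → 7.
Ready: 8 and 4. 8 is listed later → 8.
1 now also ready, so the ready set is {1, 4}; 1 is listed later → 1.
That leaves 4 as the only ready step → 4.
2 is the only step now ready → 2.
3 needed 1, 2 and 6, now all done → 3.
5 needed 2 and 3, now all done → 5.

6, 7, 8, 1, 4, 2, 3, 5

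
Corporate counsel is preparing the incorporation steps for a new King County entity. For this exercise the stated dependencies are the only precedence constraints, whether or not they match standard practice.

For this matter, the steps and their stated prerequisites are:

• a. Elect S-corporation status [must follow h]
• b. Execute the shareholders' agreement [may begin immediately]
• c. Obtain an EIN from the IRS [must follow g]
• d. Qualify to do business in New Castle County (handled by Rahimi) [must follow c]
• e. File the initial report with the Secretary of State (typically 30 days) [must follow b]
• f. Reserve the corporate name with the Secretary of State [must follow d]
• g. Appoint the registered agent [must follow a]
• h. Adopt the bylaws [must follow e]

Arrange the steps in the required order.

b is the only step with nothing outstanding, so it goes first.
Next only e has its prerequisites met → e.
h needed e, now all done → h.
a needed h, now all done → a.
g needed a, now all done → g.
c is the only step now ready → c.
d needed c, now all done → d.
Next only f has its prerequisites met → f.

b → e → h → a → g → c → d → f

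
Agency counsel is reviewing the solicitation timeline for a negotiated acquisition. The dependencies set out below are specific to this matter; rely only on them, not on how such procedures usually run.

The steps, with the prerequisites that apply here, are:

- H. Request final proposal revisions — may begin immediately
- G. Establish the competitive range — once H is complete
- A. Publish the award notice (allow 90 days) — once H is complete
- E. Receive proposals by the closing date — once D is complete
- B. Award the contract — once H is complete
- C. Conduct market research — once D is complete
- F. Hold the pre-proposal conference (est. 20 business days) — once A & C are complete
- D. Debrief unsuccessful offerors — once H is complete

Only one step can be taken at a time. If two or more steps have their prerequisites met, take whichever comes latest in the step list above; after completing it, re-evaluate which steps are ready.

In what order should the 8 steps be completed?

H D C B E A F G

H is the only step with nothing outstanding, so it goes first.
D, B, A and G are all available; D is listed later → D.
Now C, B, E, A and G have their prerequisites met. C is listed later, so C next.
Ready: B, E, A and G. B is listed later → B.
E, A and G are all available; E is listed later → E.
A and G are both available; A is listed later → A.
Now F and G have their prerequisites met. F is listed later, so F next.
That leaves G as the only ready step → G.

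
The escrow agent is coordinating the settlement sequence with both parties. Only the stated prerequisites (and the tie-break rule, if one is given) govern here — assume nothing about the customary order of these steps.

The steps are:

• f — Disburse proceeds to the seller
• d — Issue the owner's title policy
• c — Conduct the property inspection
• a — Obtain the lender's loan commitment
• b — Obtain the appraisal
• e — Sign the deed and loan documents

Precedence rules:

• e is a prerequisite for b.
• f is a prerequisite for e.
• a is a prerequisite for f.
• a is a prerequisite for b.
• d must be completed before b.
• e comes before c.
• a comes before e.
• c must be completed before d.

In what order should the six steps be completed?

a f e c d b

a is the only step with nothing outstanding, so it goes first.
f needed a, now all done → f.
Next only e has its prerequisites met → e.
c is the only step now ready → c.
d needed c, now all done → d.
b is the only step now ready → b.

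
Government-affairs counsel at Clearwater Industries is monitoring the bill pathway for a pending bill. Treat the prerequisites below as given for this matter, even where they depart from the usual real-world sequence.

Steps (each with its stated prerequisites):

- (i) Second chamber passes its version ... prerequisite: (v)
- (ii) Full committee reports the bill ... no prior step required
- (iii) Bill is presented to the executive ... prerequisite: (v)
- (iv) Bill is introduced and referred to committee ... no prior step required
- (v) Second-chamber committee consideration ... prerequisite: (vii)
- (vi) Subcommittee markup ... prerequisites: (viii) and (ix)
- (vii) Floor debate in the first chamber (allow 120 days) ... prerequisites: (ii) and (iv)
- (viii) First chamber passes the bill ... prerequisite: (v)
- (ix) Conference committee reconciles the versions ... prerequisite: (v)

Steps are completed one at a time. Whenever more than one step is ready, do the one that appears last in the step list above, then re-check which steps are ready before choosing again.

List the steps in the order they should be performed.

Nothing is required for (iv) and (ii). (iv) is listed later → (iv) first.
That leaves (ii) as the only ready step → (ii).
Next only (vii) has its prerequisites met → (vii).
(v) is the only step now ready → (v).
Now (ix), (viii), (iii) and (i) have their prerequisites met. (ix) is listed later, so (ix) next.
Ready: (viii), (iii) and (i). (viii) is listed later → (viii).
Ready: (vi), (iii) and (i). (vi) is listed later → (vi).
Ready: (iii) and (i). (iii) is listed later → (iii).
(i) needed (v), now all done → (i).

(iv) → (ii) → (vii) → (v) → (ix) → (viii) → (vi) → (iii) → (i)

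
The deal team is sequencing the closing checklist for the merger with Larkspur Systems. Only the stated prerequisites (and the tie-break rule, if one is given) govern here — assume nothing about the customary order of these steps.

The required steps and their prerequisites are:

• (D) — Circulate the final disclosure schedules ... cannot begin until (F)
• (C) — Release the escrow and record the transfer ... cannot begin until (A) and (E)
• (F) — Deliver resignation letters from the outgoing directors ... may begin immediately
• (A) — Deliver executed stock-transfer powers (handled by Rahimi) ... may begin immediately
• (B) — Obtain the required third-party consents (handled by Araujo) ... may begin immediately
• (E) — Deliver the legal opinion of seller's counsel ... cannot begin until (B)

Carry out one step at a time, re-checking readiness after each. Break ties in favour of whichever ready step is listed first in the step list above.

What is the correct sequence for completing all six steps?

(F), (A) and (B) have no prerequisites; (F) is listed earlier, so (F) is first.
Ready: (D), (A) and (B). (D) is listed earlier → (D).
(A) and (B) are both available; (A) is listed earlier → (A).
Next only (B) has its prerequisites met → (B).
(E) needed (B), now all done → (E).
(C) is the only step now ready → (C).

(F) (D) (A) (B) (E) (C)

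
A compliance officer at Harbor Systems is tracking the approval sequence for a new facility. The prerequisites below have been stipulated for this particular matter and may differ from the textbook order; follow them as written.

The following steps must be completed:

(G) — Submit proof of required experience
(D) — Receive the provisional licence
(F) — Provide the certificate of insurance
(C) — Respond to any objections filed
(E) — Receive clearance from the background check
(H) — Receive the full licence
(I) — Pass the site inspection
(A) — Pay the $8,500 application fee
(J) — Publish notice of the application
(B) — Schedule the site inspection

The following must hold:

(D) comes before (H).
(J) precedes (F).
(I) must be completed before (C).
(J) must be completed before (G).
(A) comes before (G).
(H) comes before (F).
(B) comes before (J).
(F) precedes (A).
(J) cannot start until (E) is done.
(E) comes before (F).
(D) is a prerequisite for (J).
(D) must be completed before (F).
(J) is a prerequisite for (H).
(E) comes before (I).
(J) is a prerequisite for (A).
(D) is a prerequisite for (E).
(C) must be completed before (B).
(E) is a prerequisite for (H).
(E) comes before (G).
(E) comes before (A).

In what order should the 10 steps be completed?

(D) has no prerequisites → (D) first.
Next only (E) has its prerequisites met → (E).
(I) needed (E), now all done → (I).
(C) needed (I), now all done → (C).
That leaves (B) as the only ready step → (B).
(J) needed (D), (E) and (B), now all done → (J).
(H) is the only step now ready → (H).
(F) needed (D), (E), (H) and (J), now all done → (F).
Next only (A) has its prerequisites met → (A).
(G) needed (E), (A) and (J), now all done → (G).

(D) (E) (I) (C) (B) (J) (H) (F) (A) (G)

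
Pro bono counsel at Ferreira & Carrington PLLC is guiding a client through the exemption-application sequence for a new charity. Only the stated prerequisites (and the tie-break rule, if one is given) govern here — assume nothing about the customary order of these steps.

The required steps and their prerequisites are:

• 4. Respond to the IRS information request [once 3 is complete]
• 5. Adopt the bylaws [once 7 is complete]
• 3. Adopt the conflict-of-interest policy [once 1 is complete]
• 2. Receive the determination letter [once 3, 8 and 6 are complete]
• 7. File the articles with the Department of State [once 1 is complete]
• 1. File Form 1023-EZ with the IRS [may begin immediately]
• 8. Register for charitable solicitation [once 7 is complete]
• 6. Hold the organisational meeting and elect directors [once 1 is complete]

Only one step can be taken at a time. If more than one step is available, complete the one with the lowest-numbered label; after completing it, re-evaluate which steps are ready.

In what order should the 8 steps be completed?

1, 3, 4, 6, 7, 5, 8, 2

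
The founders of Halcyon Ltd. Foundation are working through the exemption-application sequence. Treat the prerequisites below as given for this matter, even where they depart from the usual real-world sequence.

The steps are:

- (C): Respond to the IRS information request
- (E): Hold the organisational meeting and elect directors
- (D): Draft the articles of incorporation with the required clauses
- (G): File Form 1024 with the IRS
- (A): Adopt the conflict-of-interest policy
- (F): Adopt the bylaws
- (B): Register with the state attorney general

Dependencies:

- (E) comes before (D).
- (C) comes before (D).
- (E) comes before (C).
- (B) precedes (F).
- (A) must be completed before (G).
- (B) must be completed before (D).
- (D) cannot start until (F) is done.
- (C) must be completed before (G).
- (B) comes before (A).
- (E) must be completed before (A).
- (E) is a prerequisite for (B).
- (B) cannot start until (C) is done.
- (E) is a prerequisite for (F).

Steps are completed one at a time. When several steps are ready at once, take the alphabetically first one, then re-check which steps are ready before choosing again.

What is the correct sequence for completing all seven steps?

(E) has no prerequisites → (E) first.
Next only (C) has its prerequisites met → (C).
(B) needed (C) and (E), now all done → (B).
Now (A) and (F) have their prerequisites met. (A) has the earlier label, so (A) next.
(G) now also ready, so the ready set is {(F), (G)}; (F) has the earlier label → (F).
Ready: (D) and (G). (D) has the earlier label → (D).
That leaves (G) as the only ready step → (G).

(E), (C), (B), (A), (F), (D), (G)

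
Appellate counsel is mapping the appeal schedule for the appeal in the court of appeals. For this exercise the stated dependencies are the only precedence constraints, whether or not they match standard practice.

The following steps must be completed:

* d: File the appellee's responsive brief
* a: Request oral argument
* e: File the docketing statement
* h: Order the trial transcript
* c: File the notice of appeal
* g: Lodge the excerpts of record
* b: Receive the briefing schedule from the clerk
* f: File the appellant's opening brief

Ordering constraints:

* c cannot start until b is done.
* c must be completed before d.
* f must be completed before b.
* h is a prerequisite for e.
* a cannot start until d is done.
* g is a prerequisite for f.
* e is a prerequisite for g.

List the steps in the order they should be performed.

h, e, g, f, b, c, d, a

h is the only step with nothing outstanding, so it goes first.
e needed h, now all done → e.
g is the only step now ready → g.
Next only f has its prerequisites met → f.
b needed f, now all done → b.
c needed b, now all done → c.
d needed c, now all done → d.
a needed d, now all done → a.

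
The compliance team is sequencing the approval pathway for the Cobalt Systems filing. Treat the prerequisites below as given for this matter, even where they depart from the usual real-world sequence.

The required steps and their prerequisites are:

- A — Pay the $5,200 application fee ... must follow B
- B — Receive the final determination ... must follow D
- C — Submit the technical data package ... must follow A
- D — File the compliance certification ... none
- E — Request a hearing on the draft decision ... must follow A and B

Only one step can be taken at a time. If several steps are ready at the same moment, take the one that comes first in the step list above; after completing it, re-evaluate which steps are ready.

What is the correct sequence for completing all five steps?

D is the only step with nothing outstanding, so it goes first.
That leaves B as the only ready step → B.
A is the only step now ready → A.
C and E are both available; C is listed earlier → C.
That leaves E as the only ready step → E.

D → B → A → C → E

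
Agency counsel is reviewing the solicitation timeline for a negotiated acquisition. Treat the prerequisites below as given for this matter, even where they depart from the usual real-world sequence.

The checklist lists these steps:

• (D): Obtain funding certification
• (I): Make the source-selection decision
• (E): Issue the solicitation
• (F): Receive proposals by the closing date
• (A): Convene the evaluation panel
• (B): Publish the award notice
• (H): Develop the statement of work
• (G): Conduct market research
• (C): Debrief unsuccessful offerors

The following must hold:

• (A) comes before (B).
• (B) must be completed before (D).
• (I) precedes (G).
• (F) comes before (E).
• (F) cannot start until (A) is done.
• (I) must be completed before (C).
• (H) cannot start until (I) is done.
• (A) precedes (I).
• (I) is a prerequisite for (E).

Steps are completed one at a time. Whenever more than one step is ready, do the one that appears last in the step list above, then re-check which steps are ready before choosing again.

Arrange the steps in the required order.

Only (A) has no prerequisites, so it is first.
Now (B), (F) and (I) have their prerequisites met. (B) is listed later, so (B) next.
Now (F), (I) and (D) have their prerequisites met. (F) is listed later, so (F) next.
Now (I) and (D) have their prerequisites met. (I) is listed later, so (I) next.
Ready: (C), (G), (H), (E) and (D). (C) is listed later → (C).
Ready: (G), (H), (E) and (D). (G) is listed later → (G).
Ready: (H), (E) and (D). (H) is listed later → (H).
Ready: (E) and (D). (E) is listed later → (E).
That leaves (D) as the only ready step → (D).

(A) → (B) → (F) → (I) → (C) → (G) → (H) → (E) → (D)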